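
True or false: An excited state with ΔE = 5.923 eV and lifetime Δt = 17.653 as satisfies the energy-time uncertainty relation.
No, it violates the uncertainty relation.

Calculate the product ΔEΔt:
ΔE = 5.923 eV = 9.490e-19 J
ΔEΔt = (9.490e-19 J) × (1.765e-17 s)
ΔEΔt = 1.675e-35 J·s

Compare to the minimum allowed value ℏ/2:
ℏ/2 = 5.273e-35 J·s

Since ΔEΔt = 1.675e-35 J·s < 5.273e-35 J·s = ℏ/2,
this violates the uncertainty relation.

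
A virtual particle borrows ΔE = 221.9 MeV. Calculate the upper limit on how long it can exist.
1.483 ys

Using the energy-time uncertainty principle:
ΔEΔt ≥ ℏ/2

For a virtual particle borrowing energy ΔE, the maximum lifetime is:
Δt_max = ℏ/(2ΔE)

Converting energy:
ΔE = 221.9 MeV = 3.555e-11 J

Δt_max = (1.055e-34 J·s) / (2 × 3.555e-11 J)
Δt_max = 1.483e-24 s = 1.483 ys

Virtual particles with higher borrowed energy exist for shorter times.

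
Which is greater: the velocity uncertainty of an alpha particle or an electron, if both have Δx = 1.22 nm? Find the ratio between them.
The electron has the larger minimum velocity uncertainty, by a ratio of 7294.3.

For both particles, Δp_min = ℏ/(2Δx) = 4.322e-26 kg·m/s (same for both).

The velocity uncertainty is Δv = Δp/m:
- alpha particle: Δv = 4.322e-26 / 6.645e-27 = 6.504e+00 m/s = 6.504 m/s
- electron: Δv = 4.322e-26 / 9.109e-31 = 4.745e+04 m/s = 47.446 km/s

Ratio: 4.745e+04 / 6.504e+00 = 7294.3

The lighter particle has larger velocity uncertainty because Δv ∝ 1/m.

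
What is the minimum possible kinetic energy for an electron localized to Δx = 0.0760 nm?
1.649 eV

Localizing a particle requires giving it sufficient momentum uncertainty:

1. From uncertainty principle: Δp ≥ ℏ/(2Δx)
   Δp_min = (1.055e-34 J·s) / (2 × 7.600e-11 m)
   Δp_min = 6.938e-25 kg·m/s

2. This momentum uncertainty corresponds to kinetic energy:
   KE ≈ (Δp)²/(2m) = (6.938e-25)²/(2 × 9.109e-31 kg)
   KE = 2.642e-19 J = 1.649 eV

Tighter localization requires more energy.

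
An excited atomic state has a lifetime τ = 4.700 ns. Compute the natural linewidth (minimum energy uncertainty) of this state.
70.023 neV

Using the energy-time uncertainty principle:
ΔEΔt ≥ ℏ/2

The lifetime τ represents the time uncertainty Δt.
The natural linewidth (minimum energy uncertainty) is:

ΔE = ℏ/(2τ)
ΔE = (1.055e-34 J·s) / (2 × 4.700e-09 s)
ΔE = 1.122e-26 J = 70.023 neV

This natural linewidth limits the precision of spectroscopic measurements.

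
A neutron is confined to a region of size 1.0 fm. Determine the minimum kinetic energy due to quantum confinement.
5.180 MeV

Using the uncertainty principle:

1. Position uncertainty: Δx ≈ 1.000e-15 m
2. Minimum momentum uncertainty: Δp = ℏ/(2Δx) = 5.273e-20 kg·m/s
3. Minimum kinetic energy:
   KE = (Δp)²/(2m) = (5.273e-20)²/(2 × 1.675e-27 kg)
   KE = 8.300e-13 J = 5.180 MeV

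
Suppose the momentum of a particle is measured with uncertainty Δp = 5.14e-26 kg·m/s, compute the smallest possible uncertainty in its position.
1.026 nm

Using the Heisenberg uncertainty principle:
ΔxΔp ≥ ℏ/2

The minimum uncertainty in position is:
Δx_min = ℏ/(2Δp)
Δx_min = (1.055e-34 J·s) / (2 × 5.140e-26 kg·m/s)
Δx_min = 1.026e-09 m = 1.026 nm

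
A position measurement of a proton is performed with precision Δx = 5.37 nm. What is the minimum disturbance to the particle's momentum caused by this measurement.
9.819 × 10^-27 kg·m/s

The uncertainty principle implies that measuring position disturbs momentum:
ΔxΔp ≥ ℏ/2

When we measure position with precision Δx, we necessarily introduce a momentum uncertainty:
Δp ≥ ℏ/(2Δx)
Δp_min = (1.055e-34 J·s) / (2 × 5.370e-09 m)
Δp_min = 9.819e-27 kg·m/s

The more precisely we measure position, the greater the momentum disturbance.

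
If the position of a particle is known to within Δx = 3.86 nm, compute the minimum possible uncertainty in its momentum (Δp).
1.366 × 10^-26 kg·m/s

Using the Heisenberg uncertainty principle:
ΔxΔp ≥ ℏ/2

The minimum uncertainty in momentum is:
Δp_min = ℏ/(2Δx)
Δp_min = (1.055e-34 J·s) / (2 × 3.860e-09 m)
Δp_min = 1.366e-26 kg·m/s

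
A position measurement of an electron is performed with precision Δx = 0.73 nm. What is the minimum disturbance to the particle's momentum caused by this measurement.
7.223 × 10^-26 kg·m/s

The uncertainty principle implies that measuring position disturbs momentum:
ΔxΔp ≥ ℏ/2

When we measure position with precision Δx, we necessarily introduce a momentum uncertainty:
Δp ≥ ℏ/(2Δx)
Δp_min = (1.055e-34 J·s) / (2 × 7.300e-10 m)
Δp_min = 7.223e-26 kg·m/s

The more precisely we measure position, the greater the momentum disturbance.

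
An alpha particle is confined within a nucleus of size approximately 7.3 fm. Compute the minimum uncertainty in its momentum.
7.223 × 10^-21 kg·m/s

Using the Heisenberg uncertainty principle:
ΔxΔp ≥ ℏ/2

With Δx ≈ L = 7.300e-15 m (the confinement size):
Δp_min = ℏ/(2Δx)
Δp_min = (1.055e-34 J·s) / (2 × 7.300e-15 m)
Δp_min = 7.223e-21 kg·m/s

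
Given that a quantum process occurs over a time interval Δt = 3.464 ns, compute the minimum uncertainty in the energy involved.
95.007 neV

Using the energy-time uncertainty principle:
ΔEΔt ≥ ℏ/2

The minimum uncertainty in energy is:
ΔE_min = ℏ/(2Δt)
ΔE_min = (1.055e-34 J·s) / (2 × 3.464e-09 s)
ΔE_min = 1.522e-26 J = 95.007 neV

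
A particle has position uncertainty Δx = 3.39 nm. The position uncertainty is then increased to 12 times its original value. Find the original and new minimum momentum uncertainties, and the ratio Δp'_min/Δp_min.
Original Δp_min = 1.555 × 10^-26 kg·m/s; new Δp'_min = 1.296 × 10^-27 kg·m/s; ratio Δp'_min/Δp_min = 1/12.

From the uncertainty principle ΔxΔp ≥ ℏ/2, the minimum momentum uncertainty is Δp_min = ℏ/(2Δx).

Original (Δx = 3.39 nm = 3.390e-09 m):
Δp_min = (1.055e-34 J·s)/(2 × 3.390e-09 m) = 1.555e-26 kg·m/s

When Δx → 12Δx:
Δp'_min = ℏ/(2 × 12Δx) = (1/12) × ℏ/(2Δx) = (1/12) × Δp_min
Δp'_min = 1/12 × 1.555e-26 kg·m/s = 1.296e-27 kg·m/s

Since Δp_min ∝ 1/Δx, when Δx is increased to 12 times its original value, Δp_min decreases to 1/12 of its original value.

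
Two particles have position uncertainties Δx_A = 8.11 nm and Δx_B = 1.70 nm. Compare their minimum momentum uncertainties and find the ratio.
Particle B has the larger minimum momentum uncertainty, by a factor of 4.77.

For each particle, the minimum momentum uncertainty is Δp_min = ℏ/(2Δx):

Particle A: Δp_A = ℏ/(2×8.110e-09 m) = 6.502e-27 kg·m/s
Particle B: Δp_B = ℏ/(2×1.700e-09 m) = 3.102e-26 kg·m/s

Ratio: Δp_B/Δp_A = 4.77

Since Δp_min ∝ 1/Δx, the particle with smaller position uncertainty (B) has larger momentum uncertainty.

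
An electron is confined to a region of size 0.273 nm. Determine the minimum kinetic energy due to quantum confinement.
127.802 meV

Using the uncertainty principle:

1. Position uncertainty: Δx ≈ 2.730e-10 m
2. Minimum momentum uncertainty: Δp = ℏ/(2Δx) = 1.931e-25 kg·m/s
3. Minimum kinetic energy:
   KE = (Δp)²/(2m) = (1.931e-25)²/(2 × 9.109e-31 kg)
   KE = 2.048e-20 J = 127.802 meV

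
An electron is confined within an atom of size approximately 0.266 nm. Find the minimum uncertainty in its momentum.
1.982 × 10^-25 kg·m/s

Using the Heisenberg uncertainty principle:
ΔxΔp ≥ ℏ/2

With Δx ≈ L = 2.660e-10 m (the confinement size):
Δp_min = ℏ/(2Δx)
Δp_min = (1.055e-34 J·s) / (2 × 2.660e-10 m)
Δp_min = 1.982e-25 kg·m/s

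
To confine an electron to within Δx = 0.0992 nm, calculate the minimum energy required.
967.920 meV

Localizing a particle requires giving it sufficient momentum uncertainty:

1. From uncertainty principle: Δp ≥ ℏ/(2Δx)
   Δp_min = (1.055e-34 J·s) / (2 × 9.920e-11 m)
   Δp_min = 5.315e-25 kg·m/s

2. This momentum uncertainty corresponds to kinetic energy:
   KE ≈ (Δp)²/(2m) = (5.315e-25)²/(2 × 9.109e-31 kg)
   KE = 1.551e-19 J = 967.920 meV

Tighter localization requires more energy.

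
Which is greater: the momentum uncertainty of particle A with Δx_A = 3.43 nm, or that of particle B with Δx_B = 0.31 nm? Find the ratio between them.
Particle B has the larger minimum momentum uncertainty, by a factor of 11.06.

For each particle, the minimum momentum uncertainty is Δp_min = ℏ/(2Δx):

Particle A: Δp_A = ℏ/(2×3.430e-09 m) = 1.537e-26 kg·m/s
Particle B: Δp_B = ℏ/(2×3.100e-10 m) = 1.701e-25 kg·m/s

Ratio: Δp_B/Δp_A = 11.06

Since Δp_min ∝ 1/Δx, the particle with smaller position uncertainty (B) has larger momentum uncertainty.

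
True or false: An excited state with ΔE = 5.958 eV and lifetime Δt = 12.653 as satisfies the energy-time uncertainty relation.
No, it violates the uncertainty relation.

Calculate the product ΔEΔt:
ΔE = 5.958 eV = 9.546e-19 J
ΔEΔt = (9.546e-19 J) × (1.265e-17 s)
ΔEΔt = 1.208e-35 J·s

Compare to the minimum allowed value ℏ/2:
ℏ/2 = 5.273e-35 J·s

Since ΔEΔt = 1.208e-35 J·s < 5.273e-35 J·s = ℏ/2,
this violates the uncertainty relation.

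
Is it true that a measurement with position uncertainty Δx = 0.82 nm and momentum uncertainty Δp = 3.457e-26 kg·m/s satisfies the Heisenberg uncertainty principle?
No, it violates the uncertainty principle (impossible measurement).

Calculate the product ΔxΔp:
ΔxΔp = (8.200e-10 m) × (3.457e-26 kg·m/s)
ΔxΔp = 2.835e-35 J·s

Compare to the minimum allowed value ℏ/2:
ℏ/2 = 5.273e-35 J·s

Since ΔxΔp = 2.835e-35 J·s < 5.273e-35 J·s = ℏ/2,
the measurement violates the uncertainty principle.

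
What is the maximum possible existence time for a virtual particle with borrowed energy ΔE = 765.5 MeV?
4.299 × 10^-25 s

Using the energy-time uncertainty principle:
ΔEΔt ≥ ℏ/2

For a virtual particle borrowing energy ΔE, the maximum lifetime is:
Δt_max = ℏ/(2ΔE)

Converting energy:
ΔE = 765.5 MeV = 1.226e-10 J

Δt_max = (1.055e-34 J·s) / (2 × 1.226e-10 J)
Δt_max = 4.299e-25 s = 4.299 × 10^-25 s

Virtual particles with higher borrowed energy exist for shorter times.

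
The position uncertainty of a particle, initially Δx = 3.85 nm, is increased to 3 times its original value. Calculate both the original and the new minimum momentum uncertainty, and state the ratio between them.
Original Δp_min = 1.370 × 10^-26 kg·m/s; new Δp'_min = 4.565 × 10^-27 kg·m/s; ratio Δp'_min/Δp_min = 1/3.

From the uncertainty principle ΔxΔp ≥ ℏ/2, the minimum momentum uncertainty is Δp_min = ℏ/(2Δx).

Original (Δx = 3.85 nm = 3.850e-09 m):
Δp_min = (1.055e-34 J·s)/(2 × 3.850e-09 m) = 1.370e-26 kg·m/s

When Δx → 3Δx:
Δp'_min = ℏ/(2 × 3Δx) = (1/3) × ℏ/(2Δx) = (1/3) × Δp_min
Δp'_min = 1/3 × 1.370e-26 kg·m/s = 4.565e-27 kg·m/s

Since Δp_min ∝ 1/Δx, when Δx is increased to 3 times its original value, Δp_min decreases to 1/3 of its original value.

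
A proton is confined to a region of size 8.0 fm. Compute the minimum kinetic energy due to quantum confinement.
81.054 keV

Using the uncertainty principle:

1. Position uncertainty: Δx ≈ 8.000e-15 m
2. Minimum momentum uncertainty: Δp = ℏ/(2Δx) = 6.591e-21 kg·m/s
3. Minimum kinetic energy:
   KE = (Δp)²/(2m) = (6.591e-21)²/(2 × 1.673e-27 kg)
   KE = 1.299e-14 J = 81.054 keV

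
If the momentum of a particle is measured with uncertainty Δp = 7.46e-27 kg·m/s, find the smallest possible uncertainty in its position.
7.068 nm

Using the Heisenberg uncertainty principle:
ΔxΔp ≥ ℏ/2

The minimum uncertainty in position is:
Δx_min = ℏ/(2Δp)
Δx_min = (1.055e-34 J·s) / (2 × 7.460e-27 kg·m/s)
Δx_min = 7.068e-09 m = 7.068 nm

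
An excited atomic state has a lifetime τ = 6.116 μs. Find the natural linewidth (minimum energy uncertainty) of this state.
53.811 peV

Using the energy-time uncertainty principle:
ΔEΔt ≥ ℏ/2

The lifetime τ represents the time uncertainty Δt.
The natural linewidth (minimum energy uncertainty) is:

ΔE = ℏ/(2τ)
ΔE = (1.055e-34 J·s) / (2 × 6.116e-06 s)
ΔE = 8.621e-30 J = 53.811 peV

This natural linewidth limits the precision of spectroscopic measurements.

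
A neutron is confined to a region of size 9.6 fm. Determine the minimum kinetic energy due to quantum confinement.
56.210 keV

Using the uncertainty principle:

1. Position uncertainty: Δx ≈ 9.600e-15 m
2. Minimum momentum uncertainty: Δp = ℏ/(2Δx) = 5.493e-21 kg·m/s
3. Minimum kinetic energy:
   KE = (Δp)²/(2m) = (5.493e-21)²/(2 × 1.675e-27 kg)
   KE = 9.006e-15 J = 56.210 keV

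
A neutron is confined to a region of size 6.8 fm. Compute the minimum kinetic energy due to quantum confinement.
112.031 keV

Using the uncertainty principle:

1. Position uncertainty: Δx ≈ 6.800e-15 m
2. Minimum momentum uncertainty: Δp = ℏ/(2Δx) = 7.754e-21 kg·m/s
3. Minimum kinetic energy:
   KE = (Δp)²/(2m) = (7.754e-21)²/(2 × 1.675e-27 kg)
   KE = 1.795e-14 J = 112.031 keV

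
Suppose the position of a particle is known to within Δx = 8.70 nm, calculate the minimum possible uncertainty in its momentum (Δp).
6.061 × 10^-27 kg·m/s

Using the Heisenberg uncertainty principle:
ΔxΔp ≥ ℏ/2

The minimum uncertainty in momentum is:
Δp_min = ℏ/(2Δx)
Δp_min = (1.055e-34 J·s) / (2 × 8.700e-09 m)
Δp_min = 6.061e-27 kg·m/s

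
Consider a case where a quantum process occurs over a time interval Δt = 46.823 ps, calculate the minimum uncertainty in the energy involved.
7.029 μeV

Using the energy-time uncertainty principle:
ΔEΔt ≥ ℏ/2

The minimum uncertainty in energy is:
ΔE_min = ℏ/(2Δt)
ΔE_min = (1.055e-34 J·s) / (2 × 4.682e-11 s)
ΔE_min = 1.126e-24 J = 7.029 μeV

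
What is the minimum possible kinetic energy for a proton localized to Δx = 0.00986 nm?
53.358 meV

Localizing a particle requires giving it sufficient momentum uncertainty:

1. From uncertainty principle: Δp ≥ ℏ/(2Δx)
   Δp_min = (1.055e-34 J·s) / (2 × 9.860e-12 m)
   Δp_min = 5.348e-24 kg·m/s

2. This momentum uncertainty corresponds to kinetic energy:
   KE ≈ (Δp)²/(2m) = (5.348e-24)²/(2 × 1.673e-27 kg)
   KE = 8.549e-21 J = 53.358 meV

Tighter localization requires more energy.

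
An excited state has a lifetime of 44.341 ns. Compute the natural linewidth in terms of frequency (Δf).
1.795 MHz

Using the energy-time uncertainty principle and E = hf:
ΔEΔt ≥ ℏ/2
hΔf·Δt ≥ ℏ/2

The minimum frequency uncertainty is:
Δf = ℏ/(2hτ) = 1/(4πτ)
Δf = 1/(4π × 4.434e-08 s)
Δf = 1.795e+06 Hz = 1.795 MHz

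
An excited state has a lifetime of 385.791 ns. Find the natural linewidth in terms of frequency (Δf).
206.271 kHz

Using the energy-time uncertainty principle and E = hf:
ΔEΔt ≥ ℏ/2
hΔf·Δt ≥ ℏ/2

The minimum frequency uncertainty is:
Δf = ℏ/(2hτ) = 1/(4πτ)
Δf = 1/(4π × 3.858e-07 s)
Δf = 2.063e+05 Hz = 206.271 kHz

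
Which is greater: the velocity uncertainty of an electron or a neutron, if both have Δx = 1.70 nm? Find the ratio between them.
The electron has the larger minimum velocity uncertainty, by a ratio of 1838.7.

For both particles, Δp_min = ℏ/(2Δx) = 3.102e-26 kg·m/s (same for both).

The velocity uncertainty is Δv = Δp/m:
- electron: Δv = 3.102e-26 / 9.109e-31 = 3.405e+04 m/s = 34.049 km/s
- neutron: Δv = 3.102e-26 / 1.675e-27 = 1.852e+01 m/s = 18.518 m/s

Ratio: 3.405e+04 / 1.852e+01 = 1838.7

The lighter particle has larger velocity uncertainty because Δv ∝ 1/m.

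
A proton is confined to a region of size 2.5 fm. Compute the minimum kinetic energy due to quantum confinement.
829.992 keV

Using the uncertainty principle:

1. Position uncertainty: Δx ≈ 2.500e-15 m
2. Minimum momentum uncertainty: Δp = ℏ/(2Δx) = 2.109e-20 kg·m/s
3. Minimum kinetic energy:
   KE = (Δp)²/(2m) = (2.109e-20)²/(2 × 1.673e-27 kg)
   KE = 1.330e-13 J = 829.992 keV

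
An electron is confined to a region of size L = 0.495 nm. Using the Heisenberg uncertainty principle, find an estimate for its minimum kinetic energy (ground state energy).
38.873 meV

Using the uncertainty principle to estimate ground state energy:

1. The position uncertainty is approximately the confinement size:
   Δx ≈ L = 4.950e-10 m

2. From ΔxΔp ≥ ℏ/2, the minimum momentum uncertainty is:
   Δp ≈ ℏ/(2L) = 1.065e-25 kg·m/s

3. The kinetic energy is approximately:
   KE ≈ (Δp)²/(2m) = (1.065e-25)²/(2 × 9.109e-31 kg)
   KE ≈ 6.228e-21 J = 38.873 meV

This is an order-of-magnitude estimate of the ground state energy.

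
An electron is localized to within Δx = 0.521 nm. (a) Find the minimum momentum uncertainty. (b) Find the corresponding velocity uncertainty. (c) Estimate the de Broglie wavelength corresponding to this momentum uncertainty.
(a) Δp_min = 1.012 × 10^-25 kg·m/s
(b) Δv_min = 111.101 km/s
(c) λ_dB = 6.547 nm

Step-by-step:

(a) From the uncertainty principle:
Δp_min = ℏ/(2Δx) = (1.055e-34 J·s)/(2 × 5.210e-10 m) = 1.012e-25 kg·m/s

(b) The velocity uncertainty:
Δv = Δp/m = (1.012e-25 kg·m/s)/(9.109e-31 kg) = 1.111e+05 m/s = 111.101 km/s

(c) The de Broglie wavelength for this momentum:
λ = h/p = (6.626e-34 J·s)/(1.012e-25 kg·m/s) = 6.547e-09 m = 6.547 nm

Note: The de Broglie wavelength is comparable to the localization size, as expected from wave-particle duality.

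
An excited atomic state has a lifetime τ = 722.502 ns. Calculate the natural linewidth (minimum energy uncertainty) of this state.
455.509 peV

Using the energy-time uncertainty principle:
ΔEΔt ≥ ℏ/2

The lifetime τ represents the time uncertainty Δt.
The natural linewidth (minimum energy uncertainty) is:

ΔE = ℏ/(2τ)
ΔE = (1.055e-34 J·s) / (2 × 7.225e-07 s)
ΔE = 7.298e-29 J = 455.509 peV

This natural linewidth limits the precision of spectroscopic measurements.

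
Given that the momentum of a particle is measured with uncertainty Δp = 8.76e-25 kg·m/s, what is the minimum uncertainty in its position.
60.192 pm

Using the Heisenberg uncertainty principle:
ΔxΔp ≥ ℏ/2

The minimum uncertainty in position is:
Δx_min = ℏ/(2Δp)
Δx_min = (1.055e-34 J·s) / (2 × 8.760e-25 kg·m/s)
Δx_min = 6.019e-11 m = 60.192 pm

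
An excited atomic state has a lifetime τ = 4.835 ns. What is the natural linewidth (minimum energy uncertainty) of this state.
68.067 neV

Using the energy-time uncertainty principle:
ΔEΔt ≥ ℏ/2

The lifetime τ represents the time uncertainty Δt.
The natural linewidth (minimum energy uncertainty) is:

ΔE = ℏ/(2τ)
ΔE = (1.055e-34 J·s) / (2 × 4.835e-09 s)
ΔE = 1.091e-26 J = 68.067 neV

This natural linewidth limits the precision of spectroscopic measurements.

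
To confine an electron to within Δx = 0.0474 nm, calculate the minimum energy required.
4.239 eV

Localizing a particle requires giving it sufficient momentum uncertainty:

1. From uncertainty principle: Δp ≥ ℏ/(2Δx)
   Δp_min = (1.055e-34 J·s) / (2 × 4.740e-11 m)
   Δp_min = 1.112e-24 kg·m/s

2. This momentum uncertainty corresponds to kinetic energy:
   KE ≈ (Δp)²/(2m) = (1.112e-24)²/(2 × 9.109e-31 kg)
   KE = 6.792e-19 J = 4.239 eV

Tighter localization requires more energy.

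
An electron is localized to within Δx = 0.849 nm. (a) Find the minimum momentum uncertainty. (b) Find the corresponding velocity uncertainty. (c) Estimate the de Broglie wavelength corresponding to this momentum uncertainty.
(a) Δp_min = 6.211 × 10^-26 kg·m/s
(b) Δv_min = 68.179 km/s
(c) λ_dB = 10.669 nm

Step-by-step:

(a) From the uncertainty principle:
Δp_min = ℏ/(2Δx) = (1.055e-34 J·s)/(2 × 8.490e-10 m) = 6.211e-26 kg·m/s

(b) The velocity uncertainty:
Δv = Δp/m = (6.211e-26 kg·m/s)/(9.109e-31 kg) = 6.818e+04 m/s = 68.179 km/s

(c) The de Broglie wavelength for this momentum:
λ = h/p = (6.626e-34 J·s)/(6.211e-26 kg·m/s) = 1.067e-08 m = 10.669 nm

Note: The de Broglie wavelength is comparable to the localization size, as expected from wave-particle duality.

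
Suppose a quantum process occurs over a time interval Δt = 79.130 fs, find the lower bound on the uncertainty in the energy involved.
4.159 meV

Using the energy-time uncertainty principle:
ΔEΔt ≥ ℏ/2

The minimum uncertainty in energy is:
ΔE_min = ℏ/(2Δt)
ΔE_min = (1.055e-34 J·s) / (2 × 7.913e-14 s)
ΔE_min = 6.664e-22 J = 4.159 meV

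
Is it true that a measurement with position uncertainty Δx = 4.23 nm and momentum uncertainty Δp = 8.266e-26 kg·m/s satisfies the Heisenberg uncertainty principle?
Yes, it satisfies the uncertainty principle.

Calculate the product ΔxΔp:
ΔxΔp = (4.230e-09 m) × (8.266e-26 kg·m/s)
ΔxΔp = 3.497e-34 J·s

Compare to the minimum allowed value ℏ/2:
ℏ/2 = 5.273e-35 J·s

Since ΔxΔp = 3.497e-34 J·s ≥ 5.273e-35 J·s = ℏ/2,
the measurement satisfies the uncertainty principle.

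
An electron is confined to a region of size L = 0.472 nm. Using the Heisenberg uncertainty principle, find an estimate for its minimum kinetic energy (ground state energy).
42.754 meV

Using the uncertainty principle to estimate ground state energy:

1. The position uncertainty is approximately the confinement size:
   Δx ≈ L = 4.720e-10 m

2. From ΔxΔp ≥ ℏ/2, the minimum momentum uncertainty is:
   Δp ≈ ℏ/(2L) = 1.117e-25 kg·m/s

3. The kinetic energy is approximately:
   KE ≈ (Δp)²/(2m) = (1.117e-25)²/(2 × 9.109e-31 kg)
   KE ≈ 6.850e-21 J = 42.754 meV

This is an order-of-magnitude estimate of the ground state energy.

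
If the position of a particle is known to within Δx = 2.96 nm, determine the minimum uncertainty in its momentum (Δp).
1.781 × 10^-26 kg·m/s

Using the Heisenberg uncertainty principle:
ΔxΔp ≥ ℏ/2

The minimum uncertainty in momentum is:
Δp_min = ℏ/(2Δx)
Δp_min = (1.055e-34 J·s) / (2 × 2.960e-09 m)
Δp_min = 1.781e-26 kg·m/s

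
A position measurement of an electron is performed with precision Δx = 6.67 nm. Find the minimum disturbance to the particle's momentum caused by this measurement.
7.905 × 10^-27 kg·m/s

The uncertainty principle implies that measuring position disturbs momentum:
ΔxΔp ≥ ℏ/2

When we measure position with precision Δx, we necessarily introduce a momentum uncertainty:
Δp ≥ ℏ/(2Δx)
Δp_min = (1.055e-34 J·s) / (2 × 6.670e-09 m)
Δp_min = 7.905e-27 kg·m/s

The more precisely we measure position, the greater the momentum disturbance.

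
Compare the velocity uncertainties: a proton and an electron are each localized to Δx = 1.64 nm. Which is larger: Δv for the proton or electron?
The electron has the larger minimum velocity uncertainty, by a ratio of 1836.2.

For both particles, Δp_min = ℏ/(2Δx) = 3.215e-26 kg·m/s (same for both).

The velocity uncertainty is Δv = Δp/m:
- proton: Δv = 3.215e-26 / 1.673e-27 = 1.922e+01 m/s = 19.222 m/s
- electron: Δv = 3.215e-26 / 9.109e-31 = 3.530e+04 m/s = 35.295 km/s

Ratio: 3.530e+04 / 1.922e+01 = 1836.2

The lighter particle has larger velocity uncertainty because Δv ∝ 1/m.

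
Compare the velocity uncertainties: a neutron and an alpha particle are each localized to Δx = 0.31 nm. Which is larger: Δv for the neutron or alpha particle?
The neutron has the larger minimum velocity uncertainty, by a ratio of 4.0.

For both particles, Δp_min = ℏ/(2Δx) = 1.701e-25 kg·m/s (same for both).

The velocity uncertainty is Δv = Δp/m:
- neutron: Δv = 1.701e-25 / 1.675e-27 = 1.016e+02 m/s = 101.552 m/s
- alpha particle: Δv = 1.701e-25 / 6.645e-27 = 2.560e+01 m/s = 25.598 m/s

Ratio: 1.016e+02 / 2.560e+01 = 4.0

The lighter particle has larger velocity uncertainty because Δv ∝ 1/m.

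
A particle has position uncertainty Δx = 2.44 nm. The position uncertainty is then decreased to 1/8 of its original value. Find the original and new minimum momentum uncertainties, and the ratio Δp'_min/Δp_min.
Original Δp_min = 2.161 × 10^-26 kg·m/s; new Δp'_min = 1.729 × 10^-25 kg·m/s; ratio Δp'_min/Δp_min = 8.

From the uncertainty principle ΔxΔp ≥ ℏ/2, the minimum momentum uncertainty is Δp_min = ℏ/(2Δx).

Original (Δx = 2.44 nm = 2.440e-09 m):
Δp_min = (1.055e-34 J·s)/(2 × 2.440e-09 m) = 2.161e-26 kg·m/s

When Δx → (1/8)Δx:
Δp'_min = ℏ/(2 × (1/8)Δx) = 8 × ℏ/(2Δx) = 8 × Δp_min
Δp'_min = 8 × 2.161e-26 kg·m/s = 1.729e-25 kg·m/s

Since Δp_min ∝ 1/Δx, when Δx is decreased to 1/8 of its original value, Δp_min increases to 8 times its original value.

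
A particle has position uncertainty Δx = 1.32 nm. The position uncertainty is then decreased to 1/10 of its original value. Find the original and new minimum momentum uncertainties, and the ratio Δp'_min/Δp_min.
Original Δp_min = 3.995 × 10^-26 kg·m/s; new Δp'_min = 3.995 × 10^-25 kg·m/s; ratio Δp'_min/Δp_min = 10.

From the uncertainty principle ΔxΔp ≥ ℏ/2, the minimum momentum uncertainty is Δp_min = ℏ/(2Δx).

Original (Δx = 1.32 nm = 1.320e-09 m):
Δp_min = (1.055e-34 J·s)/(2 × 1.320e-09 m) = 3.995e-26 kg·m/s

When Δx → (1/10)Δx:
Δp'_min = ℏ/(2 × (1/10)Δx) = 10 × ℏ/(2Δx) = 10 × Δp_min
Δp'_min = 10 × 3.995e-26 kg·m/s = 3.995e-25 kg·m/s

Since Δp_min ∝ 1/Δx, when Δx is decreased to 1/10 of its original value, Δp_min increases to 10 times its original value.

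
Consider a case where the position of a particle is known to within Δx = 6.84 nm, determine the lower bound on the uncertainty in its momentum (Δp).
7.709 × 10^-27 kg·m/s

Using the Heisenberg uncertainty principle:
ΔxΔp ≥ ℏ/2

The minimum uncertainty in momentum is:
Δp_min = ℏ/(2Δx)
Δp_min = (1.055e-34 J·s) / (2 × 6.840e-09 m)
Δp_min = 7.709e-27 kg·m/s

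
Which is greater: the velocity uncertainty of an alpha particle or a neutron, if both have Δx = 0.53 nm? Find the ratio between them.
The neutron has the larger minimum velocity uncertainty, by a ratio of 4.0.

For both particles, Δp_min = ℏ/(2Δx) = 9.949e-26 kg·m/s (same for both).

The velocity uncertainty is Δv = Δp/m:
- alpha particle: Δv = 9.949e-26 / 6.645e-27 = 1.497e+01 m/s = 14.973 m/s
- neutron: Δv = 9.949e-26 / 1.675e-27 = 5.940e+01 m/s = 59.398 m/s

Ratio: 5.940e+01 / 1.497e+01 = 4.0

The lighter particle has larger velocity uncertainty because Δv ∝ 1/m.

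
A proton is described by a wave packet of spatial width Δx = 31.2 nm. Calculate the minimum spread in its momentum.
1.690 × 10^-27 kg·m/s

For a wave packet, the spatial width Δx and momentum spread Δp are related by the uncertainty principle:
ΔxΔp ≥ ℏ/2

The minimum momentum spread is:
Δp_min = ℏ/(2Δx)
Δp_min = (1.055e-34 J·s) / (2 × 3.120e-08 m)
Δp_min = 1.690e-27 kg·m/s

A wave packet cannot have both a well-defined position and well-defined momentum.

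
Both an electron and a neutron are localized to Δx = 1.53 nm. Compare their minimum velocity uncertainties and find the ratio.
The electron has the larger minimum velocity uncertainty, by a ratio of 1838.7.

For both particles, Δp_min = ℏ/(2Δx) = 3.446e-26 kg·m/s (same for both).

The velocity uncertainty is Δv = Δp/m:
- electron: Δv = 3.446e-26 / 9.109e-31 = 3.783e+04 m/s = 37.833 km/s
- neutron: Δv = 3.446e-26 / 1.675e-27 = 2.058e+01 m/s = 20.576 m/s

Ratio: 3.783e+04 / 2.058e+01 = 1838.7

The lighter particle has larger velocity uncertainty because Δv ∝ 1/m.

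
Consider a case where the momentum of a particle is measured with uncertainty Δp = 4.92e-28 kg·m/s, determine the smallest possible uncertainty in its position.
107.172 nm

Using the Heisenberg uncertainty principle:
ΔxΔp ≥ ℏ/2

The minimum uncertainty in position is:
Δx_min = ℏ/(2Δp)
Δx_min = (1.055e-34 J·s) / (2 × 4.920e-28 kg·m/s)
Δx_min = 1.072e-07 m = 107.172 nm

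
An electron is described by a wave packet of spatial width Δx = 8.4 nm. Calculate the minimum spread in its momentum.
6.277 × 10^-27 kg·m/s

For a wave packet, the spatial width Δx and momentum spread Δp are related by the uncertainty principle:
ΔxΔp ≥ ℏ/2

The minimum momentum spread is:
Δp_min = ℏ/(2Δx)
Δp_min = (1.055e-34 J·s) / (2 × 8.400e-09 m)
Δp_min = 6.277e-27 kg·m/s

A wave packet cannot have both a well-defined position and well-defined momentum.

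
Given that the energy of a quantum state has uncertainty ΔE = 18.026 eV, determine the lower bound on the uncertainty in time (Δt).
18.257 as

Using the energy-time uncertainty principle:
ΔEΔt ≥ ℏ/2

The minimum uncertainty in time is:
Δt_min = ℏ/(2ΔE)
Δt_min = (1.055e-34 J·s) / (2 × 2.888e-18 J)
Δt_min = 1.826e-17 s = 18.257 as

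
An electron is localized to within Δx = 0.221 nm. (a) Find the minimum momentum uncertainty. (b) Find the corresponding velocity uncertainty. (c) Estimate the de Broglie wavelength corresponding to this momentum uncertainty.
(a) Δp_min = 2.386 × 10^-25 kg·m/s
(b) Δv_min = 261.918 km/s
(c) λ_dB = 2.777 nm

Step-by-step:

(a) From the uncertainty principle:
Δp_min = ℏ/(2Δx) = (1.055e-34 J·s)/(2 × 2.210e-10 m) = 2.386e-25 kg·m/s

(b) The velocity uncertainty:
Δv = Δp/m = (2.386e-25 kg·m/s)/(9.109e-31 kg) = 2.619e+05 m/s = 261.918 km/s

(c) The de Broglie wavelength for this momentum:
λ = h/p = (6.626e-34 J·s)/(2.386e-25 kg·m/s) = 2.777e-09 m = 2.777 nm

Note: The de Broglie wavelength is comparable to the localization size, as expected from wave-particle duality.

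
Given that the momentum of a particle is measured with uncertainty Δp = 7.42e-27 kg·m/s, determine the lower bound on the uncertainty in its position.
7.106 nm

Using the Heisenberg uncertainty principle:
ΔxΔp ≥ ℏ/2

The minimum uncertainty in position is:
Δx_min = ℏ/(2Δp)
Δx_min = (1.055e-34 J·s) / (2 × 7.420e-27 kg·m/s)
Δx_min = 7.106e-09 m = 7.106 nm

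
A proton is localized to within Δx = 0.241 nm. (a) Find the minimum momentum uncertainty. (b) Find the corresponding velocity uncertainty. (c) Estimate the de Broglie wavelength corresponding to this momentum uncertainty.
(a) Δp_min = 2.188 × 10^-25 kg·m/s
(b) Δv_min = 130.807 m/s
(c) λ_dB = 3.028 nm

Step-by-step:

(a) From the uncertainty principle:
Δp_min = ℏ/(2Δx) = (1.055e-34 J·s)/(2 × 2.410e-10 m) = 2.188e-25 kg·m/s

(b) The velocity uncertainty:
Δv = Δp/m = (2.188e-25 kg·m/s)/(1.673e-27 kg) = 1.308e+02 m/s = 130.807 m/s

(c) The de Broglie wavelength for this momentum:
λ = h/p = (6.626e-34 J·s)/(2.188e-25 kg·m/s) = 3.028e-09 m = 3.028 nm

Note: The de Broglie wavelength is comparable to the localization size, as expected from wave-particle duality.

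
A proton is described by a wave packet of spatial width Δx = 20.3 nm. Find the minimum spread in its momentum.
2.597 × 10^-27 kg·m/s

For a wave packet, the spatial width Δx and momentum spread Δp are related by the uncertainty principle:
ΔxΔp ≥ ℏ/2

The minimum momentum spread is:
Δp_min = ℏ/(2Δx)
Δp_min = (1.055e-34 J·s) / (2 × 2.030e-08 m)
Δp_min = 2.597e-27 kg·m/s

A wave packet cannot have both a well-defined position and well-defined momentum.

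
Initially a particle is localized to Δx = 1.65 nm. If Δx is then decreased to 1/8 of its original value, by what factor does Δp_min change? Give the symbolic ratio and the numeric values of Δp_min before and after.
Original Δp_min = 3.196 × 10^-26 kg·m/s; new Δp'_min = 2.557 × 10^-25 kg·m/s; ratio Δp'_min/Δp_min = 8.

From the uncertainty principle ΔxΔp ≥ ℏ/2, the minimum momentum uncertainty is Δp_min = ℏ/(2Δx).

Original (Δx = 1.65 nm = 1.650e-09 m):
Δp_min = (1.055e-34 J·s)/(2 × 1.650e-09 m) = 3.196e-26 kg·m/s

When Δx → (1/8)Δx:
Δp'_min = ℏ/(2 × (1/8)Δx) = 8 × ℏ/(2Δx) = 8 × Δp_min
Δp'_min = 8 × 3.196e-26 kg·m/s = 2.557e-25 kg·m/s

Since Δp_min ∝ 1/Δx, when Δx is decreased to 1/8 of its original value, Δp_min increases to 8 times its original value.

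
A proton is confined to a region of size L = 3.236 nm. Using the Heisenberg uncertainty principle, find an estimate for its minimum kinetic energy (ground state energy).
495.378 neV

Using the uncertainty principle to estimate ground state energy:

1. The position uncertainty is approximately the confinement size:
   Δx ≈ L = 3.236e-09 m

2. From ΔxΔp ≥ ℏ/2, the minimum momentum uncertainty is:
   Δp ≈ ℏ/(2L) = 1.629e-26 kg·m/s

3. The kinetic energy is approximately:
   KE ≈ (Δp)²/(2m) = (1.629e-26)²/(2 × 1.673e-27 kg)
   KE ≈ 7.937e-26 J = 495.378 neV

This is an order-of-magnitude estimate of the ground state energy.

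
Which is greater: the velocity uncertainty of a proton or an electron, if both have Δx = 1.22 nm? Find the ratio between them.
The electron has the larger minimum velocity uncertainty, by a ratio of 1836.2.

For both particles, Δp_min = ℏ/(2Δx) = 4.322e-26 kg·m/s (same for both).

The velocity uncertainty is Δv = Δp/m:
- proton: Δv = 4.322e-26 / 1.673e-27 = 2.584e+01 m/s = 25.840 m/s
- electron: Δv = 4.322e-26 / 9.109e-31 = 4.745e+04 m/s = 47.446 km/s

Ratio: 4.745e+04 / 2.584e+01 = 1836.2

The lighter particle has larger velocity uncertainty because Δv ∝ 1/m.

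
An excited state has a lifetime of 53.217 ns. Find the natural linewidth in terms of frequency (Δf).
1.495 MHz

Using the energy-time uncertainty principle and E = hf:
ΔEΔt ≥ ℏ/2
hΔf·Δt ≥ ℏ/2

The minimum frequency uncertainty is:
Δf = ℏ/(2hτ) = 1/(4πτ)
Δf = 1/(4π × 5.322e-08 s)
Δf = 1.495e+06 Hz = 1.495 MHz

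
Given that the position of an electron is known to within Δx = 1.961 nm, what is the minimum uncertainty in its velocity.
29.518 km/s

Using the Heisenberg uncertainty principle and Δp = mΔv:
ΔxΔp ≥ ℏ/2
Δx(mΔv) ≥ ℏ/2

The minimum uncertainty in velocity is:
Δv_min = ℏ/(2mΔx)
Δv_min = (1.055e-34 J·s) / (2 × 9.109e-31 kg × 1.961e-09 m)
Δv_min = 2.952e+04 m/s = 29.518 km/s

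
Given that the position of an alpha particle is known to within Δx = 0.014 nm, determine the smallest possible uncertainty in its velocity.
566.820 m/s

Using the Heisenberg uncertainty principle and Δp = mΔv:
ΔxΔp ≥ ℏ/2
Δx(mΔv) ≥ ℏ/2

The minimum uncertainty in velocity is:
Δv_min = ℏ/(2mΔx)
Δv_min = (1.055e-34 J·s) / (2 × 6.645e-27 kg × 1.400e-11 m)
Δv_min = 5.668e+02 m/s = 566.820 m/s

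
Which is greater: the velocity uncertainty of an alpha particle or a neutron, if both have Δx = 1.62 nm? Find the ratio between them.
The neutron has the larger minimum velocity uncertainty, by a ratio of 4.0.

For both particles, Δp_min = ℏ/(2Δx) = 3.255e-26 kg·m/s (same for both).

The velocity uncertainty is Δv = Δp/m:
- alpha particle: Δv = 3.255e-26 / 6.645e-27 = 4.898e+00 m/s = 4.898 m/s
- neutron: Δv = 3.255e-26 / 1.675e-27 = 1.943e+01 m/s = 19.433 m/s

Ratio: 1.943e+01 / 4.898e+00 = 4.0

The lighter particle has larger velocity uncertainty because Δv ∝ 1/m.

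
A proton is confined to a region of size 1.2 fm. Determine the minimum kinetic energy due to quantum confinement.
3.602 MeV

Using the uncertainty principle:

1. Position uncertainty: Δx ≈ 1.200e-15 m
2. Minimum momentum uncertainty: Δp = ℏ/(2Δx) = 4.394e-20 kg·m/s
3. Minimum kinetic energy:
   KE = (Δp)²/(2m) = (4.394e-20)²/(2 × 1.673e-27 kg)
   KE = 5.772e-13 J = 3.602 MeV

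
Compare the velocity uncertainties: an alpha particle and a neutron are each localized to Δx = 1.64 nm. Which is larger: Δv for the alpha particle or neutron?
The neutron has the larger minimum velocity uncertainty, by a ratio of 4.0.

For both particles, Δp_min = ℏ/(2Δx) = 3.215e-26 kg·m/s (same for both).

The velocity uncertainty is Δv = Δp/m:
- alpha particle: Δv = 3.215e-26 / 6.645e-27 = 4.839e+00 m/s = 4.839 m/s
- neutron: Δv = 3.215e-26 / 1.675e-27 = 1.920e+01 m/s = 19.196 m/s

Ratio: 1.920e+01 / 4.839e+00 = 4.0

The lighter particle has larger velocity uncertainty because Δv ∝ 1/m.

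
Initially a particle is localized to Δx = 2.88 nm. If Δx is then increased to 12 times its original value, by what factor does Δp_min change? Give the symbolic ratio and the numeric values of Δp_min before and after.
Original Δp_min = 1.831 × 10^-26 kg·m/s; new Δp'_min = 1.526 × 10^-27 kg·m/s; ratio Δp'_min/Δp_min = 1/12.

From the uncertainty principle ΔxΔp ≥ ℏ/2, the minimum momentum uncertainty is Δp_min = ℏ/(2Δx).

Original (Δx = 2.88 nm = 2.880e-09 m):
Δp_min = (1.055e-34 J·s)/(2 × 2.880e-09 m) = 1.831e-26 kg·m/s

When Δx → 12Δx:
Δp'_min = ℏ/(2 × 12Δx) = (1/12) × ℏ/(2Δx) = (1/12) × Δp_min
Δp'_min = 1/12 × 1.831e-26 kg·m/s = 1.526e-27 kg·m/s

Since Δp_min ∝ 1/Δx, when Δx is increased to 12 times its original value, Δp_min decreases to 1/12 of its original value.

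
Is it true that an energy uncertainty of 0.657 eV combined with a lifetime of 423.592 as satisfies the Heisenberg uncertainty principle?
No, it violates the uncertainty relation.

Calculate the product ΔEΔt:
ΔE = 0.657 eV = 1.053e-19 J
ΔEΔt = (1.053e-19 J) × (4.236e-16 s)
ΔEΔt = 4.459e-35 J·s

Compare to the minimum allowed value ℏ/2:
ℏ/2 = 5.273e-35 J·s

Since ΔEΔt = 4.459e-35 J·s < 5.273e-35 J·s = ℏ/2,
this violates the uncertainty relation.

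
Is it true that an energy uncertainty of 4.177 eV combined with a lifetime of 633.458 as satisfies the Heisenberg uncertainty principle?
Yes, it satisfies the uncertainty relation.

Calculate the product ΔEΔt:
ΔE = 4.177 eV = 6.692e-19 J
ΔEΔt = (6.692e-19 J) × (6.335e-16 s)
ΔEΔt = 4.239e-34 J·s

Compare to the minimum allowed value ℏ/2:
ℏ/2 = 5.273e-35 J·s

Since ΔEΔt = 4.239e-34 J·s ≥ 5.273e-35 J·s = ℏ/2,
this satisfies the uncertainty relation.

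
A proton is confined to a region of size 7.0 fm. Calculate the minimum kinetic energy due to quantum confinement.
105.866 keV

Using the uncertainty principle:

1. Position uncertainty: Δx ≈ 7.000e-15 m
2. Minimum momentum uncertainty: Δp = ℏ/(2Δx) = 7.533e-21 kg·m/s
3. Minimum kinetic energy:
   KE = (Δp)²/(2m) = (7.533e-21)²/(2 × 1.673e-27 kg)
   KE = 1.696e-14 J = 105.866 keV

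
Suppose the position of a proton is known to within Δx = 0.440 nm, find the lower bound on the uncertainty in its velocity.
71.647 m/s

Using the Heisenberg uncertainty principle and Δp = mΔv:
ΔxΔp ≥ ℏ/2
Δx(mΔv) ≥ ℏ/2

The minimum uncertainty in velocity is:
Δv_min = ℏ/(2mΔx)
Δv_min = (1.055e-34 J·s) / (2 × 1.673e-27 kg × 4.400e-10 m)
Δv_min = 7.165e+01 m/s = 71.647 m/s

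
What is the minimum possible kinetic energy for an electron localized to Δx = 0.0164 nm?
35.414 eV

Localizing a particle requires giving it sufficient momentum uncertainty:

1. From uncertainty principle: Δp ≥ ℏ/(2Δx)
   Δp_min = (1.055e-34 J·s) / (2 × 1.640e-11 m)
   Δp_min = 3.215e-24 kg·m/s

2. This momentum uncertainty corresponds to kinetic energy:
   KE ≈ (Δp)²/(2m) = (3.215e-24)²/(2 × 9.109e-31 kg)
   KE = 5.674e-18 J = 35.414 eV

Tighter localization requires more energy.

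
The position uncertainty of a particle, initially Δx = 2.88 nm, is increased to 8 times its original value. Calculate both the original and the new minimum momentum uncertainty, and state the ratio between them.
Original Δp_min = 1.831 × 10^-26 kg·m/s; new Δp'_min = 2.289 × 10^-27 kg·m/s; ratio Δp'_min/Δp_min = 1/8.

From the uncertainty principle ΔxΔp ≥ ℏ/2, the minimum momentum uncertainty is Δp_min = ℏ/(2Δx).

Original (Δx = 2.88 nm = 2.880e-09 m):
Δp_min = (1.055e-34 J·s)/(2 × 2.880e-09 m) = 1.831e-26 kg·m/s

When Δx → 8Δx:
Δp'_min = ℏ/(2 × 8Δx) = (1/8) × ℏ/(2Δx) = (1/8) × Δp_min
Δp'_min = 1/8 × 1.831e-26 kg·m/s = 2.289e-27 kg·m/s

Since Δp_min ∝ 1/Δx, when Δx is increased to 8 times its original value, Δp_min decreases to 1/8 of its original value.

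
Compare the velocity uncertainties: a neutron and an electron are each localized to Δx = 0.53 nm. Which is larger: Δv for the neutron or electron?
The electron has the larger minimum velocity uncertainty, by a ratio of 1838.7.

For both particles, Δp_min = ℏ/(2Δx) = 9.949e-26 kg·m/s (same for both).

The velocity uncertainty is Δv = Δp/m:
- neutron: Δv = 9.949e-26 / 1.675e-27 = 5.940e+01 m/s = 59.398 m/s
- electron: Δv = 9.949e-26 / 9.109e-31 = 1.092e+05 m/s = 109.215 km/s

Ratio: 1.092e+05 / 5.940e+01 = 1838.7

The lighter particle has larger velocity uncertainty because Δv ∝ 1/m.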